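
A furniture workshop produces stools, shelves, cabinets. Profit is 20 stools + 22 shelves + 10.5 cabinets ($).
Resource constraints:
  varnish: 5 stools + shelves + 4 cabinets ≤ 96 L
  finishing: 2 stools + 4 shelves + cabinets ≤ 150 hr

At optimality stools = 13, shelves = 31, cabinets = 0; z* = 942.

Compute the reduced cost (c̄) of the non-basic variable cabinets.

-2.5

Both varnish and finishing are binding at x*.
From A_Bᵀ y = c: 5·y_varnish + 2·y_finishing = 20; 1·y_varnish + 4·y_finishing = 22.
Solving: y_varnish = 2, y_finishing = 5.
Reduced cost of cabinets: c₃ − yᵀa₃ = 10.5 − (2·4 + 5·1) = 10.5 − 13 = -2.5.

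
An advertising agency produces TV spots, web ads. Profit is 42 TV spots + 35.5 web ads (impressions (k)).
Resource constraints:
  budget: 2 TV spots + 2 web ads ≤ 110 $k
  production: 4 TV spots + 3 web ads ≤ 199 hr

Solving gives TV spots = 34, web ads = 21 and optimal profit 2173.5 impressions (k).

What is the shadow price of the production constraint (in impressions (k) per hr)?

6.5

Both budget and production are binding at x*.
The binding rows give the dual system: 2·y_budget + 4·y_production = 42 and 2·y_budget + 3·y_production = 35.5.
This yields shadow prices y_budget = 8, y_production = 6.5.
Shadow price of production = 6.5.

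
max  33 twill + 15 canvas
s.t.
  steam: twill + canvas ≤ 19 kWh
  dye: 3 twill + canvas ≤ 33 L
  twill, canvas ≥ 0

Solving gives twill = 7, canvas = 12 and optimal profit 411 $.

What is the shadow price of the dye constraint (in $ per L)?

9

Both steam and dye are binding at x*.
From A_Bᵀ y = c: 1·y_steam + 3·y_dye = 33; 1·y_steam + 1·y_dye = 15.
This yields shadow prices y_steam = 6, y_dye = 9.
Shadow price of dye = 9.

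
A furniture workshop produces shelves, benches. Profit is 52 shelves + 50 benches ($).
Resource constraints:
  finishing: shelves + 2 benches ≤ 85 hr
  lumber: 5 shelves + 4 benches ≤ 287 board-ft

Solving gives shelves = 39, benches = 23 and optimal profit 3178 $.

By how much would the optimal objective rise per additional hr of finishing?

Both finishing and lumber are binding at x*.
From A_Bᵀ y = c: 1·y_finishing + 5·y_lumber = 52; 2·y_finishing + 4·y_lumber = 50.
Solving: y_finishing = 7, y_lumber = 9.
Shadow price of finishing = 7.

7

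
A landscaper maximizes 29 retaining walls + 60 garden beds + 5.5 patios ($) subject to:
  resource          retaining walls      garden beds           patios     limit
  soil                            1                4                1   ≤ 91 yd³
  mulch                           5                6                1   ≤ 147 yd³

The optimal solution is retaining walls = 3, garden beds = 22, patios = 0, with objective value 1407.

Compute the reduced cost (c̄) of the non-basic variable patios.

At the optimum: soil uses 91 of 91 (binding); mulch uses 147 of 147 (binding).
Dual feasibility on the basic columns requires 1·y_soil + 5·y_mulch = 29, 4·y_soil + 6·y_mulch = 60.
Solving: y_soil = 9, y_mulch = 4.
Reduced cost of patios: c₃ − yᵀa₃ = 5.5 − (9·1 + 4·1) = 5.5 − 13 = -7.5.

-7.5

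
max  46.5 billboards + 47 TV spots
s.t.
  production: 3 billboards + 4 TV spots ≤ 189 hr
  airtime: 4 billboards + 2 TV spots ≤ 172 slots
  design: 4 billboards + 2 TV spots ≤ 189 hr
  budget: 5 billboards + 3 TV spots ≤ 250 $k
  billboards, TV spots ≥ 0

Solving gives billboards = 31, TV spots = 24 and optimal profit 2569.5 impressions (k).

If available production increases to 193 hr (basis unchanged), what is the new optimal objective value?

2607.5

Check each constraint at x*: production 189/189 (tight); airtime 172/172 (tight); design 172/189 (slack 17); budget 227/250 (slack 23).
Since design, budget are not tight, their duals are 0.
Dual feasibility on the basic columns requires 3·y_production + 4·y_airtime = 46.5, 4·y_production + 2·y_airtime = 47.
This yields shadow prices y_production = 9.5, y_airtime = 4.5.
Δz = y_production·Δb = 9.5 × (4) = 38, so new z* = 2569.5 + 38 = 2607.5.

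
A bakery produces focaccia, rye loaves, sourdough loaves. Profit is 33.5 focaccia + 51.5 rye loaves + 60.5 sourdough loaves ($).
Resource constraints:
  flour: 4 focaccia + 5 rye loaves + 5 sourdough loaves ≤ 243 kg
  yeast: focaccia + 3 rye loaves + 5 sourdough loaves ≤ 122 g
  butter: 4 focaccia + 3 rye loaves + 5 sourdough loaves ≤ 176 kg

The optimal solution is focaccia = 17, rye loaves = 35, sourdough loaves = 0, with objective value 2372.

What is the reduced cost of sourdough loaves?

-2

Check each constraint at x*: flour 243/243 (tight); yeast 122/122 (tight); butter 173/176 (slack 3).
Slack constraints have shadow price 0 (complementary slackness).
The binding rows give the dual system: 4·y_flour + 1·y_yeast = 33.5 and 5·y_flour + 3·y_yeast = 51.5.
→ y_flour = 7 and y_yeast = 5.5.
Reduced cost of sourdough loaves: c₃ − yᵀa₃ = 60.5 − (7·5 + 5.5·5) = 60.5 − 62.5 = -2.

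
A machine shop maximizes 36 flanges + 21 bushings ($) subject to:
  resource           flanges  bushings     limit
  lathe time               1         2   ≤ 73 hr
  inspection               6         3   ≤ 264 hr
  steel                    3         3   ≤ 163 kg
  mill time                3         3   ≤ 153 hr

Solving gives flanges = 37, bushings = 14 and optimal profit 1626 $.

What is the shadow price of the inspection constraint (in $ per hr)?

5

At the optimum: lathe time uses 65 of 73 (slack = 8); inspection uses 264 of 264 (binding); steel uses 153 of 163 (slack = 10); mill time uses 153 of 153 (binding).
Since lathe time, steel are not tight, their duals are 0.
The binding rows give the dual system: 6·y_inspection + 3·y_mill time = 36 and 3·y_inspection + 3·y_mill time = 21.
→ y_inspection = 5 and y_mill time = 2.
Shadow price of inspection = 5.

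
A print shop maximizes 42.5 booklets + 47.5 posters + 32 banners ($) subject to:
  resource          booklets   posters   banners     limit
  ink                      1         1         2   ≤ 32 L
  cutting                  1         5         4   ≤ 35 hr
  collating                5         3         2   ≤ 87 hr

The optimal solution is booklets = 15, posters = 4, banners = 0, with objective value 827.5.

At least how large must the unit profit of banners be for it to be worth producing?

Binding: cutting and collating. Non-binding: ink (13 unused).
Slack constraints have shadow price 0 (complementary slackness).
From A_Bᵀ y = c: 1·y_cutting + 5·y_collating = 42.5; 5·y_cutting + 3·y_collating = 47.5.
This yields shadow prices y_cutting = 5, y_collating = 7.5.
banners enters the basis when its profit ≥ yᵀa₃ = 5·4 + 7.5·2 = 35.

35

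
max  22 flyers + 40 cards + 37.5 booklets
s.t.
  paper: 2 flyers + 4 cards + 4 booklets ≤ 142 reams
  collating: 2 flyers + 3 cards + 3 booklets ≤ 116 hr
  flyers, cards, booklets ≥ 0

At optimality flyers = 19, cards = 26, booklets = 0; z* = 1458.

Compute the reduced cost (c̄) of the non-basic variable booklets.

-2.5

At the optimum: paper uses 142 of 142 (binding); collating uses 116 of 116 (binding).
From A_Bᵀ y = c: 2·y_paper + 2·y_collating = 22; 4·y_paper + 3·y_collating = 40.
Solving: y_paper = 7, y_collating = 4.
Reduced cost of booklets: c₃ − yᵀa₃ = 37.5 − (7·4 + 4·3) = 37.5 − 40 = -2.5.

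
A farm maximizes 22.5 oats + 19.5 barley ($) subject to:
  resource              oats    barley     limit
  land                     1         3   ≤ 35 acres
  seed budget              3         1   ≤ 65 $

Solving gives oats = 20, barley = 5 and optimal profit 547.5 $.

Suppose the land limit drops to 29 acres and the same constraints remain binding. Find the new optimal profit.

Check each constraint at x*: land 35/35 (tight); seed budget 65/65 (tight).
The binding rows give the dual system: 1·y_land + 3·y_seed budget = 22.5 and 3·y_land + 1·y_seed budget = 19.5.
Solving: y_land = 4.5, y_seed budget = 6.
Δz = y_land·Δb = 4.5 × (-6) = -27, so new z* = 547.5 − 27 = 520.5.

520.5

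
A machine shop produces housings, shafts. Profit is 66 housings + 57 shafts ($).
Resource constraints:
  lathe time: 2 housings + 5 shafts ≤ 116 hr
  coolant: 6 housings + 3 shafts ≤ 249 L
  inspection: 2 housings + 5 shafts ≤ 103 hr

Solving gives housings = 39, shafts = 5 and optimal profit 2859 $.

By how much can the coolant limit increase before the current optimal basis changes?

Binding constraints: coolant, inspection. The basis is B = [[6,3],[2,5]] with det 24.
Per unit increase in coolant, x* moves by d = (0.2083, -0.0833).
The basis stays optimal until shafts reaches 0; allowable increase = 60 L.

60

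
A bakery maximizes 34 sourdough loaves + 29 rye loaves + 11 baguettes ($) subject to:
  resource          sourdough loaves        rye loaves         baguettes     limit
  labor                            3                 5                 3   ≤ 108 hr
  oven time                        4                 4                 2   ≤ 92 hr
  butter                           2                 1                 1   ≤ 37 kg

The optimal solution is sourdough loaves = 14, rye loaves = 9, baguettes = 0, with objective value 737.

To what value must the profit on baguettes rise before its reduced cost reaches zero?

17

Check each constraint at x*: labor 87/108 (slack 21); oven time 92/92 (tight); butter 37/37 (tight).
By complementary slackness, y = 0 for the non-binding constraint.
From A_Bᵀ y = c: 4·y_oven time + 2·y_butter = 34; 4·y_oven time + 1·y_butter = 29.
Solving: y_oven time = 6, y_butter = 5.
baguettes enters the basis when its profit ≥ yᵀa₃ = 6·2 + 5·1 = 17.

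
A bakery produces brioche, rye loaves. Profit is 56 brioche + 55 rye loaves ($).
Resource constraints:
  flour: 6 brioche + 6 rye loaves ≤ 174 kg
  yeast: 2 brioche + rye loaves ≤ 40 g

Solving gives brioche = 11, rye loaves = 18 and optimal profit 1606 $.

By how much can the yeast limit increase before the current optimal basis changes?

18

Binding constraints: flour, yeast. The basis is B = [[6,6],[2,1]] with det -6.
Per unit increase in yeast, x* moves by d = (1, -1).
The basis stays optimal until rye loaves reaches 0; allowable increase = 18 g.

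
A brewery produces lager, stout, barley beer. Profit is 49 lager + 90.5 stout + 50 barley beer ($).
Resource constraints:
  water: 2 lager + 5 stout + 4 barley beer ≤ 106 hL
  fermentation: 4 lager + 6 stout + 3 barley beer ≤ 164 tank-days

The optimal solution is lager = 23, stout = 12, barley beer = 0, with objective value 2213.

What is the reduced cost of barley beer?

At the optimum: water uses 106 of 106 (binding); fermentation uses 164 of 164 (binding).
Dual feasibility on the basic columns requires 2·y_water + 4·y_fermentation = 49, 5·y_water + 6·y_fermentation = 90.5.
→ y_water = 8.5 and y_fermentation = 8.
Reduced cost of barley beer: c₃ − yᵀa₃ = 50 − (8.5·4 + 8·3) = 50 − 58 = -8.

-8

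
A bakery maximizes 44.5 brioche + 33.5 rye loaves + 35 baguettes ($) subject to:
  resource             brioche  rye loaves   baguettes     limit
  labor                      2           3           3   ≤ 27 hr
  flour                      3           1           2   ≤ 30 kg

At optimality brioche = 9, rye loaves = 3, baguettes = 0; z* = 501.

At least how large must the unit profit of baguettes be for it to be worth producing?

Both labor and flour are binding at x*.
The binding rows give the dual system: 2·y_labor + 3·y_flour = 44.5 and 3·y_labor + 1·y_flour = 33.5.
This yields shadow prices y_labor = 8, y_flour = 9.5.
baguettes enters the basis when its profit ≥ yᵀa₃ = 8·3 + 9.5·2 = 43.

43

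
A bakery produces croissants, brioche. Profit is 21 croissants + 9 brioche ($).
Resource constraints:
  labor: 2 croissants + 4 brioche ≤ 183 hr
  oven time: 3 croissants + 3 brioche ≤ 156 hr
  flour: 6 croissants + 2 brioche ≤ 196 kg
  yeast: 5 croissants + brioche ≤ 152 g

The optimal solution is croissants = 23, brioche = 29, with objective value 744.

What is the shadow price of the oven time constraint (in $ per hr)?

1

At the optimum: labor uses 162 of 183 (slack = 21); oven time uses 156 of 156 (binding); flour uses 196 of 196 (binding); yeast uses 144 of 152 (slack = 8).
Slack constraints have shadow price 0 (complementary slackness).
From A_Bᵀ y = c: 3·y_oven time + 6·y_flour = 21; 3·y_oven time + 2·y_flour = 9.
→ y_oven time = 1 and y_flour = 3.
Shadow price of oven time = 1.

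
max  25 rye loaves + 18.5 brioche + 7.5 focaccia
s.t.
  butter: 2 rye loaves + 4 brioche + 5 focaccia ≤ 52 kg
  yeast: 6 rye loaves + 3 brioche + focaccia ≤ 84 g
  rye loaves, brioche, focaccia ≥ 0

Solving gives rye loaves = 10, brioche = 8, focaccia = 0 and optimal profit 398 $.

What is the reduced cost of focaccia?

-6

Check each constraint at x*: butter 52/52 (tight); yeast 84/84 (tight).
The binding rows give the dual system: 2·y_butter + 6·y_yeast = 25 and 4·y_butter + 3·y_yeast = 18.5.
Solving: y_butter = 2, y_yeast = 3.5.
Reduced cost of focaccia: c₃ − yᵀa₃ = 7.5 − (2·5 + 3.5·1) = 7.5 − 13.5 = -6.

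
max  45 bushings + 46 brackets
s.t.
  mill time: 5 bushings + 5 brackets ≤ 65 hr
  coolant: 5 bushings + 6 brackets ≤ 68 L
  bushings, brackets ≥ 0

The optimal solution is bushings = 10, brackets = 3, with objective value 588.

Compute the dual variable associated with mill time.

Check each constraint at x*: mill time 65/65 (tight); coolant 68/68 (tight).
From A_Bᵀ y = c: 5·y_mill time + 5·y_coolant = 45; 5·y_mill time + 6·y_coolant = 46.
Solving: y_mill time = 8, y_coolant = 1.
Shadow price of mill time = 8.

8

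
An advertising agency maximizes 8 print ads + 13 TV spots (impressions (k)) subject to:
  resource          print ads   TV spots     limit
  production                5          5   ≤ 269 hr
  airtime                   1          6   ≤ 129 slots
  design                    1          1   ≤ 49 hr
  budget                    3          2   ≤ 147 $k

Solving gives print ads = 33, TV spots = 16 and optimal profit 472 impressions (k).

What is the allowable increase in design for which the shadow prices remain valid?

4.8

Binding constraints: airtime, design. The basis is B = [[1,6],[1,1]] with det -5.
Per unit increase in design, x* moves by d = (1.2, -0.2).
The basis stays optimal until production becomes binding; allowable increase = 4.8 hr.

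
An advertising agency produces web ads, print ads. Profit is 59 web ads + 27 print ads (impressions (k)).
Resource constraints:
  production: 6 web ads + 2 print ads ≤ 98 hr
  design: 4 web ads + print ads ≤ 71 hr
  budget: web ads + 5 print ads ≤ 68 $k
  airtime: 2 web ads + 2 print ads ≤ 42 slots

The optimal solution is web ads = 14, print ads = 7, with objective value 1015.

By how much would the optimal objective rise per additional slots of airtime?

5.5

Check each constraint at x*: production 98/98 (tight); design 63/71 (slack 8); budget 49/68 (slack 19); airtime 42/42 (tight).
Since design, budget are not tight, their duals are 0.
The binding rows give the dual system: 6·y_production + 2·y_airtime = 59 and 2·y_production + 2·y_airtime = 27.
This yields shadow prices y_production = 8, y_airtime = 5.5.
Shadow price of airtime = 5.5.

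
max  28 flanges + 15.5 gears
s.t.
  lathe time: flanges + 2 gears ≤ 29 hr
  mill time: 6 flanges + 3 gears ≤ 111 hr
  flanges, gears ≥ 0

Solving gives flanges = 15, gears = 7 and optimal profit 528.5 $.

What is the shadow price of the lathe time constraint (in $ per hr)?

1

Both lathe time and mill time are binding at x*.
Dual feasibility on the basic columns requires 1·y_lathe time + 6·y_mill time = 28, 2·y_lathe time + 3·y_mill time = 15.5.
→ y_lathe time = 1 and y_mill time = 4.5.
Shadow price of lathe time = 1.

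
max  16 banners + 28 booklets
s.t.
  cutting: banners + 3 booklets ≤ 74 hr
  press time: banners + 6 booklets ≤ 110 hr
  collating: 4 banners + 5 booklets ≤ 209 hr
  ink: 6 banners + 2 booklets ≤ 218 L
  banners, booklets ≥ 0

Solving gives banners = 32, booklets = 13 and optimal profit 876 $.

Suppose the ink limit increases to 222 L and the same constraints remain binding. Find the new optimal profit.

884

Binding: press time and ink. Non-binding: cutting (3 unused), collating (16 unused).
Since cutting, collating are not tight, their duals are 0.
Dual feasibility on the basic columns requires 1·y_press time + 6·y_ink = 16, 6·y_press time + 2·y_ink = 28.
→ y_press time = 4 and y_ink = 2.
Δz = y_ink·Δb = 2 × (4) = 8, so new z* = 876 + 8 = 884.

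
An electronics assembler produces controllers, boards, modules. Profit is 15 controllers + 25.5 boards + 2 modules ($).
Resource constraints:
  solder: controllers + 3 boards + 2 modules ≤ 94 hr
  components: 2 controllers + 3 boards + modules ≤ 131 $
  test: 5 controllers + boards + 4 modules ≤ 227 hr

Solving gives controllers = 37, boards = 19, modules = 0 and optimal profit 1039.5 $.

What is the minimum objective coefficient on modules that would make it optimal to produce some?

Binding: solder and components. Non-binding: test (23 unused).
Since test is not tight, its dual is 0.
The binding rows give the dual system: 1·y_solder + 2·y_components = 15 and 3·y_solder + 3·y_components = 25.5.
Solving: y_solder = 2, y_components = 6.5.
modules enters the basis when its profit ≥ yᵀa₃ = 2·2 + 6.5·1 = 10.5.

10.5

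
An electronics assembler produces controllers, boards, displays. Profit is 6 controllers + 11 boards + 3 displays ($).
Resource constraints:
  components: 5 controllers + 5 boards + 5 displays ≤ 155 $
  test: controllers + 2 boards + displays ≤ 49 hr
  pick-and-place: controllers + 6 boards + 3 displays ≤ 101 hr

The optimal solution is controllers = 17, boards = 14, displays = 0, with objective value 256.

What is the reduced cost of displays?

Check each constraint at x*: components 155/155 (tight); test 45/49 (slack 4); pick-and-place 101/101 (tight).
By complementary slackness, y = 0 for the non-binding constraint.
Dual feasibility on the basic columns requires 5·y_components + 1·y_pick-and-place = 6, 5·y_components + 6·y_pick-and-place = 11.
Solving: y_components = 1, y_pick-and-place = 1.
Reduced cost of displays: c₃ − yᵀa₃ = 3 − (1·5 + 1·3) = 3 − 8 = -5.

-5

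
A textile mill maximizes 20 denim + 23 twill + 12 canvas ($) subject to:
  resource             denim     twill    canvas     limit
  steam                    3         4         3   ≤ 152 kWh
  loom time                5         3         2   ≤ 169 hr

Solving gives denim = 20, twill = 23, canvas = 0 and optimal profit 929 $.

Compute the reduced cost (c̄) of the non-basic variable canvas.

-5

Check each constraint at x*: steam 152/152 (tight); loom time 169/169 (tight).
Dual feasibility on the basic columns requires 3·y_steam + 5·y_loom time = 20, 4·y_steam + 3·y_loom time = 23.
This yields shadow prices y_steam = 5, y_loom time = 1.
Reduced cost of canvas: c₃ − yᵀa₃ = 12 − (5·3 + 1·2) = 12 − 17 = -5.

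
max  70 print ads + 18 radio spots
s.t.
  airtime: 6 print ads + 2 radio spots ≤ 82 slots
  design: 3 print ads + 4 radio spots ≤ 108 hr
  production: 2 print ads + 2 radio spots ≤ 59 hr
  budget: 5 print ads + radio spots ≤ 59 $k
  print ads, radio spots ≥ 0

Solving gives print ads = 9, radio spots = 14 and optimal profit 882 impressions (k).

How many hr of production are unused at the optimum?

production used = 2·9 + 2·14 = 46; slack = 59 − 46 = 13.

13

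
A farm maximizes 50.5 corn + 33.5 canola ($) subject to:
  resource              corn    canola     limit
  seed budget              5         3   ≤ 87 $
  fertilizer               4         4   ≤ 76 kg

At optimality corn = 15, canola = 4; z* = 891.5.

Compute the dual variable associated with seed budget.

8.5

Check each constraint at x*: seed budget 87/87 (tight); fertilizer 76/76 (tight).
The binding rows give the dual system: 5·y_seed budget + 4·y_fertilizer = 50.5 and 3·y_seed budget + 4·y_fertilizer = 33.5.
This yields shadow prices y_seed budget = 8.5, y_fertilizer = 2.
Shadow price of seed budget = 8.5.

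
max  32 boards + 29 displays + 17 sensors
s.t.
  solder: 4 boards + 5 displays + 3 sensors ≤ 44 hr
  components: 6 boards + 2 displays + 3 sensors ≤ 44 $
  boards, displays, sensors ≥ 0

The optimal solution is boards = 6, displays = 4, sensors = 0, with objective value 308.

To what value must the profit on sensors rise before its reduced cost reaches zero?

Check each constraint at x*: solder 44/44 (tight); components 44/44 (tight).
From A_Bᵀ y = c: 4·y_solder + 6·y_components = 32; 5·y_solder + 2·y_components = 29.
Solving: y_solder = 5, y_components = 2.
sensors enters the basis when its profit ≥ yᵀa₃ = 5·3 + 2·3 = 21.

21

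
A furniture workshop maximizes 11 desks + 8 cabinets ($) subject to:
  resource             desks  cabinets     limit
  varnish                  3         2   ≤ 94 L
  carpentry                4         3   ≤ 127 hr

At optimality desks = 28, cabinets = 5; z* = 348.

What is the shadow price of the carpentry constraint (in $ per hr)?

2

Check each constraint at x*: varnish 94/94 (tight); carpentry 127/127 (tight).
From A_Bᵀ y = c: 3·y_varnish + 4·y_carpentry = 11; 2·y_varnish + 3·y_carpentry = 8.
Solving: y_varnish = 1, y_carpentry = 2.
Shadow price of carpentry = 2.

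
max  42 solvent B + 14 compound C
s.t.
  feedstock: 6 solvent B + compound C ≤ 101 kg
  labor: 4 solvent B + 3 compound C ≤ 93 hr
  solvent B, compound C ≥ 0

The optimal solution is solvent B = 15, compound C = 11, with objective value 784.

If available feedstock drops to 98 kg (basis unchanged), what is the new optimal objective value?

Both feedstock and labor are binding at x*.
From A_Bᵀ y = c: 6·y_feedstock + 4·y_labor = 42; 1·y_feedstock + 3·y_labor = 14.
This yields shadow prices y_feedstock = 5, y_labor = 3.
Δz = y_feedstock·Δb = 5 × (-3) = -15, so new z* = 784 − 15 = 769.

769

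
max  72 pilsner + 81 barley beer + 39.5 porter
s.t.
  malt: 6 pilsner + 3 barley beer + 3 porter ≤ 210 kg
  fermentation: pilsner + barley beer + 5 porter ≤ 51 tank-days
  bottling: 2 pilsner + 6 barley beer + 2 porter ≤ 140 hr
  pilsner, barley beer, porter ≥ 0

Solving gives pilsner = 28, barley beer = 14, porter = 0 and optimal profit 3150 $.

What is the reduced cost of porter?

At the optimum: malt uses 210 of 210 (binding); fermentation uses 42 of 51 (slack = 9); bottling uses 140 of 140 (binding).
Since fermentation is not tight, its dual is 0.
From A_Bᵀ y = c: 6·y_malt + 2·y_bottling = 72; 3·y_malt + 6·y_bottling = 81.
→ y_malt = 9 and y_bottling = 9.
Reduced cost of porter: c₃ − yᵀa₃ = 39.5 − (9·3 + 9·2) = 39.5 − 45 = -5.5.

-5.5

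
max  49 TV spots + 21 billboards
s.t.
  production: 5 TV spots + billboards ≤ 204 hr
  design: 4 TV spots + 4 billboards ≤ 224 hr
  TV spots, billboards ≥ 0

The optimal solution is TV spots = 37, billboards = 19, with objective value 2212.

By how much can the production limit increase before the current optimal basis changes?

Binding constraints: production, design. The basis is B = [[5,1],[4,4]] with det 16.
Per unit increase in production, x* moves by d = (0.25, -0.25).
The basis stays optimal until billboards reaches 0; allowable increase = 76 hr.

76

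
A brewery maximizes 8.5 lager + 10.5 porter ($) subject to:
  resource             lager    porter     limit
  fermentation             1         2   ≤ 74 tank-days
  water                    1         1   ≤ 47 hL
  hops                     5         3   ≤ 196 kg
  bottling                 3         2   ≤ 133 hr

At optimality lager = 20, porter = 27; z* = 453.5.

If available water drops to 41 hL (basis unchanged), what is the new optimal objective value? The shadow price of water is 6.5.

Δb = -6, so new z* = 453.5 + (6.5)·(-6) = 453.5 − 39 = 414.5.

414.5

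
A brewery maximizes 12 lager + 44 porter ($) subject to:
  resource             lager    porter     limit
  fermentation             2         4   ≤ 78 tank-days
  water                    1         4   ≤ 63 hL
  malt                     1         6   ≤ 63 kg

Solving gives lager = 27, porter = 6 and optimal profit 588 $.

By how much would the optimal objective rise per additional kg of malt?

Binding: fermentation and malt. Non-binding: water (12 unused).
Since water is not tight, its dual is 0.
From A_Bᵀ y = c: 2·y_fermentation + 1·y_malt = 12; 4·y_fermentation + 6·y_malt = 44.
→ y_fermentation = 3.5 and y_malt = 5.
Shadow price of malt = 5.

5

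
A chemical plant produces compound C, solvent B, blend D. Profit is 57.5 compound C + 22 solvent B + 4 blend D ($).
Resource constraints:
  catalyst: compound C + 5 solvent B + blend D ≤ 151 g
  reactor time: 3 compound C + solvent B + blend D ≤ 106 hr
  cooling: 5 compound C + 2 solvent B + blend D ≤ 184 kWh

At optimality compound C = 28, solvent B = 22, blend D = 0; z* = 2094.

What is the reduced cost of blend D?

Check each constraint at x*: catalyst 138/151 (slack 13); reactor time 106/106 (tight); cooling 184/184 (tight).
Slack constraints have shadow price 0 (complementary slackness).
From A_Bᵀ y = c: 3·y_reactor time + 5·y_cooling = 57.5; 1·y_reactor time + 2·y_cooling = 22.
This yields shadow prices y_reactor time = 5, y_cooling = 8.5.
Reduced cost of blend D: c₃ − yᵀa₃ = 4 − (5·1 + 8.5·1) = 4 − 13.5 = -9.5.

-9.5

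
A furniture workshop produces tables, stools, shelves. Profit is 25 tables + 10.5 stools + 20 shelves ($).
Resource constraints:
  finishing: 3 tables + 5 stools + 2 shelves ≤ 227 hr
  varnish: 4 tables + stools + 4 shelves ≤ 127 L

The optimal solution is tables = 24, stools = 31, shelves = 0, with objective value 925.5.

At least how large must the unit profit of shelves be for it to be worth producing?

Both finishing and varnish are binding at x*.
From A_Bᵀ y = c: 3·y_finishing + 4·y_varnish = 25; 5·y_finishing + 1·y_varnish = 10.5.
Solving: y_finishing = 1, y_varnish = 5.5.
shelves enters the basis when its profit ≥ yᵀa₃ = 1·2 + 5.5·4 = 24.

24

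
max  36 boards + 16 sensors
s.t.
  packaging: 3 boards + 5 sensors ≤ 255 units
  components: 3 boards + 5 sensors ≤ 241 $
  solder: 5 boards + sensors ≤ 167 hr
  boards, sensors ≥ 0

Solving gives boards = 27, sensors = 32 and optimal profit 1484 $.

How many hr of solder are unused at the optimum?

solder used = 5·27 + 1·32 = 167; slack = 167 − 167 = 0.

0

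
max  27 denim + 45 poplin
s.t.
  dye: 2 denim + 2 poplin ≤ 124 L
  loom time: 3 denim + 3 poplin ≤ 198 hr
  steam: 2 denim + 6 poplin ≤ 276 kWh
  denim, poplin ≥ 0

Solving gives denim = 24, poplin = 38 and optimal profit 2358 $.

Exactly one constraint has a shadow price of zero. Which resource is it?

dye: 124/124 (binding)
loom time: 186/198 (slack 12)
steam: 276/276 (binding)
By complementary slackness, a constraint with positive slack has shadow price 0 → loom time.

loom time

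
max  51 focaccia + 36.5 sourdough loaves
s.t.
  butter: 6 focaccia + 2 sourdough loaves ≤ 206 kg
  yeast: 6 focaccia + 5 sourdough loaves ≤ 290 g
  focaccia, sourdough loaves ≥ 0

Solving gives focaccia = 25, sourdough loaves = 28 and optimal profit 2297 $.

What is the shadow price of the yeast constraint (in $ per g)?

Check each constraint at x*: butter 206/206 (tight); yeast 290/290 (tight).
The binding rows give the dual system: 6·y_butter + 6·y_yeast = 51 and 2·y_butter + 5·y_yeast = 36.5.
This yields shadow prices y_butter = 2, y_yeast = 6.5.
Shadow price of yeast = 6.5.

6.5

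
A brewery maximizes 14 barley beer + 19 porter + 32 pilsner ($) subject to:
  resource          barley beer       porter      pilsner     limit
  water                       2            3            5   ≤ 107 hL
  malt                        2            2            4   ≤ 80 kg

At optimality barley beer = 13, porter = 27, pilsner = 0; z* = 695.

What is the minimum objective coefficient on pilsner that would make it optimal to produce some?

At the optimum: water uses 107 of 107 (binding); malt uses 80 of 80 (binding).
Dual feasibility on the basic columns requires 2·y_water + 2·y_malt = 14, 3·y_water + 2·y_malt = 19.
Solving: y_water = 5, y_malt = 2.
pilsner enters the basis when its profit ≥ yᵀa₃ = 5·5 + 2·4 = 33.

33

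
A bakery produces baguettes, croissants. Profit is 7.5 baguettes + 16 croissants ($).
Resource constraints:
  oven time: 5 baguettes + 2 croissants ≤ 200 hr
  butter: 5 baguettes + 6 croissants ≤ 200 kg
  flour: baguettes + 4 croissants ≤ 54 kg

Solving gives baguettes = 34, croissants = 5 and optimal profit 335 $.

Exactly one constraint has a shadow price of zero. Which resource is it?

oven time

oven time: 180/200 (slack 20)
butter: 200/200 (binding)
flour: 54/54 (binding)
By complementary slackness, a constraint with positive slack has shadow price 0 → oven time.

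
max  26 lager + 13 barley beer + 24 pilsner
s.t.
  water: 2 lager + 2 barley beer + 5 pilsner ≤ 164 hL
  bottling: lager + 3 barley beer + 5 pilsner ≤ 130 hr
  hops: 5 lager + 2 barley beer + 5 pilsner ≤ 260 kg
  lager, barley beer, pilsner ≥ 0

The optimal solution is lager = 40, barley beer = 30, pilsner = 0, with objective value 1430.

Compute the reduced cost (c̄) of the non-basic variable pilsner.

-6

At the optimum: water uses 140 of 164 (slack = 24); bottling uses 130 of 130 (binding); hops uses 260 of 260 (binding).
Since water is not tight, its dual is 0.
The binding rows give the dual system: 1·y_bottling + 5·y_hops = 26 and 3·y_bottling + 2·y_hops = 13.
This yields shadow prices y_bottling = 1, y_hops = 5.
Reduced cost of pilsner: c₃ − yᵀa₃ = 24 − (1·5 + 5·5) = 24 − 30 = -6.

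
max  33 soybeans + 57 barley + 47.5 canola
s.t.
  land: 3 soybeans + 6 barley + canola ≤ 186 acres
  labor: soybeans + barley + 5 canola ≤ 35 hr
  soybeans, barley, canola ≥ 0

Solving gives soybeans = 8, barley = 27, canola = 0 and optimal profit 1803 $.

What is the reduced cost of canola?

At the optimum: land uses 186 of 186 (binding); labor uses 35 of 35 (binding).
From A_Bᵀ y = c: 3·y_land + 1·y_labor = 33; 6·y_land + 1·y_labor = 57.
→ y_land = 8 and y_labor = 9.
Reduced cost of canola: c₃ − yᵀa₃ = 47.5 − (8·1 + 9·5) = 47.5 − 53 = -5.5.

-5.5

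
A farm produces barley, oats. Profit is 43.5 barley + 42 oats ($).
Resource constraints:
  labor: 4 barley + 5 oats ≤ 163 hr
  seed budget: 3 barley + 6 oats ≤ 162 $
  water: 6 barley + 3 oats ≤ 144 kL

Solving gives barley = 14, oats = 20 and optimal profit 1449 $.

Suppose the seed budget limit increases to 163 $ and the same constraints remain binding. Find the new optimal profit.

1453.5

Check each constraint at x*: labor 156/163 (slack 7); seed budget 162/162 (tight); water 144/144 (tight).
Since labor is not tight, its dual is 0.
From A_Bᵀ y = c: 3·y_seed budget + 6·y_water = 43.5; 6·y_seed budget + 3·y_water = 42.
Solving: y_seed budget = 4.5, y_water = 5.
Δz = y_seed budget·Δb = 4.5 × (1) = 4.5, so new z* = 1449 + 4.5 = 1453.5.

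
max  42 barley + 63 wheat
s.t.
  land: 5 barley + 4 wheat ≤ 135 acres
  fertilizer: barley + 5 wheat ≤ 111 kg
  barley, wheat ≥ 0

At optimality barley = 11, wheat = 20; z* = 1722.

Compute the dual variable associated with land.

Check each constraint at x*: land 135/135 (tight); fertilizer 111/111 (tight).
Dual feasibility on the basic columns requires 5·y_land + 1·y_fertilizer = 42, 4·y_land + 5·y_fertilizer = 63.
→ y_land = 7 and y_fertilizer = 7.
Shadow price of land = 7.

7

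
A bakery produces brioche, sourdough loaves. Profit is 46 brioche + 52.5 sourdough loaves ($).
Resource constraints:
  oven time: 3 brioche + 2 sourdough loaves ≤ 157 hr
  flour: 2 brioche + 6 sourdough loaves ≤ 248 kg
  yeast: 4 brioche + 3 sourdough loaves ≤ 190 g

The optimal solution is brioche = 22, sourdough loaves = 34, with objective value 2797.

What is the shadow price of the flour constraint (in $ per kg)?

Binding: flour and yeast. Non-binding: oven time (23 unused).
Since oven time is not tight, its dual is 0.
Dual feasibility on the basic columns requires 2·y_flour + 4·y_yeast = 46, 6·y_flour + 3·y_yeast = 52.5.
Solving: y_flour = 4, y_yeast = 9.5.
Shadow price of flour = 4.

4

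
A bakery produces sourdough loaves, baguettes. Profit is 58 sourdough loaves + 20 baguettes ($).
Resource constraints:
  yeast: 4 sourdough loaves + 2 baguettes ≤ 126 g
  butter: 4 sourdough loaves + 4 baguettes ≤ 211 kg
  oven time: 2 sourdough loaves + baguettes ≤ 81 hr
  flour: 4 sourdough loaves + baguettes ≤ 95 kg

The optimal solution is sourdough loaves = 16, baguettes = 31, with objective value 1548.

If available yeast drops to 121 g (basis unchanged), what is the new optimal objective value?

Check each constraint at x*: yeast 126/126 (tight); butter 188/211 (slack 23); oven time 63/81 (slack 18); flour 95/95 (tight).
Slack constraints have shadow price 0 (complementary slackness).
The binding rows give the dual system: 4·y_yeast + 4·y_flour = 58 and 2·y_yeast + 1·y_flour = 20.
Solving: y_yeast = 5.5, y_flour = 9.
Δz = y_yeast·Δb = 5.5 × (-5) = -27.5, so new z* = 1548 − 27.5 = 1520.5.

1520.5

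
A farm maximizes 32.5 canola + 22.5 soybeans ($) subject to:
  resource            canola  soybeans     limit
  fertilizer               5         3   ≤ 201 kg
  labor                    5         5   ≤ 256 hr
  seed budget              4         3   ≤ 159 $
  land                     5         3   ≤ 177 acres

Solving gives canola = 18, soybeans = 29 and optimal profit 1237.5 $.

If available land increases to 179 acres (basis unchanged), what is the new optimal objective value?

At the optimum: fertilizer uses 177 of 201 (slack = 24); labor uses 235 of 256 (slack = 21); seed budget uses 159 of 159 (binding); land uses 177 of 177 (binding).
Slack constraints have shadow price 0 (complementary slackness).
Dual feasibility on the basic columns requires 4·y_seed budget + 5·y_land = 32.5, 3·y_seed budget + 3·y_land = 22.5.
This yields shadow prices y_seed budget = 5, y_land = 2.5.
Δz = y_land·Δb = 2.5 × (2) = 5, so new z* = 1237.5 + 5 = 1242.5.

1242.5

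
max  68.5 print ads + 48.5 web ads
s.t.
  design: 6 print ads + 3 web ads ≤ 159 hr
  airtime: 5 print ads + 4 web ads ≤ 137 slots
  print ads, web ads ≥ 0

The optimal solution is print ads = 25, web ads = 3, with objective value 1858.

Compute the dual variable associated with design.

Both design and airtime are binding at x*.
The binding rows give the dual system: 6·y_design + 5·y_airtime = 68.5 and 3·y_design + 4·y_airtime = 48.5.
This yields shadow prices y_design = 3.5, y_airtime = 9.5.
Shadow price of design = 3.5.

3.5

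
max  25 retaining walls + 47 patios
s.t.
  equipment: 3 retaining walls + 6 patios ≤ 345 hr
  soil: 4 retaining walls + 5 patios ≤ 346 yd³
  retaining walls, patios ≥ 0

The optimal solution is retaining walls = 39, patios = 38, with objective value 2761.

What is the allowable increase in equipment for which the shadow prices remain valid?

Binding constraints: equipment, soil. The basis is B = [[3,6],[4,5]] with det -9.
Per unit increase in equipment, x* moves by d = (-0.5556, 0.4444).
The basis stays optimal until retaining walls reaches 0; allowable increase = 70.2 hr.

70.2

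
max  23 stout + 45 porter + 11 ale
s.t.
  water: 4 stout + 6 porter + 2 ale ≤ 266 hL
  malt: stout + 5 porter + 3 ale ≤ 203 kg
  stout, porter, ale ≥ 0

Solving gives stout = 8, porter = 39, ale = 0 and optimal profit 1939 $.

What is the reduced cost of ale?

-8

At the optimum: water uses 266 of 266 (binding); malt uses 203 of 203 (binding).
The binding rows give the dual system: 4·y_water + 1·y_malt = 23 and 6·y_water + 5·y_malt = 45.
→ y_water = 5 and y_malt = 3.
Reduced cost of ale: c₃ − yᵀa₃ = 11 − (5·2 + 3·3) = 11 − 19 = -8.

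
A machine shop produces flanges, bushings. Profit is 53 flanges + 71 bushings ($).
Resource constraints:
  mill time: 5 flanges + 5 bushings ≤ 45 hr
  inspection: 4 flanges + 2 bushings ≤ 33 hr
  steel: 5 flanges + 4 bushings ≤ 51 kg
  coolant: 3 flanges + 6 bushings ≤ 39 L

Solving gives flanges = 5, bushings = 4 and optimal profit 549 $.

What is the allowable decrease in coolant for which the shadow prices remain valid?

Binding constraints: mill time, coolant. The basis is B = [[5,5],[3,6]] with det 15.
Per unit decrease in coolant, x* moves by d = (0.3333, -0.3333).
The basis stays optimal until inspection becomes binding; allowable decrease = 7.5 L.

7.5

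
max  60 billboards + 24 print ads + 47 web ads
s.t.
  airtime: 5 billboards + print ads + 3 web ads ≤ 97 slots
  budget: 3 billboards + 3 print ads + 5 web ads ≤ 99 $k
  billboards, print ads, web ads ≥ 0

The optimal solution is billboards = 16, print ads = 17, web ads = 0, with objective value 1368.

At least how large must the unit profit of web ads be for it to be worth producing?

52

Both airtime and budget are binding at x*.
The binding rows give the dual system: 5·y_airtime + 3·y_budget = 60 and 1·y_airtime + 3·y_budget = 24.
Solving: y_airtime = 9, y_budget = 5.
web ads enters the basis when its profit ≥ yᵀa₃ = 9·3 + 5·5 = 52.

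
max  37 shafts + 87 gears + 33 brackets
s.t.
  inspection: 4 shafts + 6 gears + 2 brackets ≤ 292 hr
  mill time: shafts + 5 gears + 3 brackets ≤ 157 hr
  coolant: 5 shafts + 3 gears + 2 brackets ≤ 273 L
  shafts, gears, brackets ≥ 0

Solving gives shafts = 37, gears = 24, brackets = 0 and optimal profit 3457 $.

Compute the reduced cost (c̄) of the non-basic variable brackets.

Binding: inspection and mill time. Non-binding: coolant (16 unused).
By complementary slackness, y = 0 for the non-binding constraint.
From A_Bᵀ y = c: 4·y_inspection + 1·y_mill time = 37; 6·y_inspection + 5·y_mill time = 87.
Solving: y_inspection = 7, y_mill time = 9.
Reduced cost of brackets: c₃ − yᵀa₃ = 33 − (7·2 + 9·3) = 33 − 41 = -8.

-8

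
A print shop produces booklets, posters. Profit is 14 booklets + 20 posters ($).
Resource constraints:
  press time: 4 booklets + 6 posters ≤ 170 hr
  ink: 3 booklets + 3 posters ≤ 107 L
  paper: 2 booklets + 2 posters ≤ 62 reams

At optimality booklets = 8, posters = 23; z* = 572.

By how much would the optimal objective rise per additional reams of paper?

At the optimum: press time uses 170 of 170 (binding); ink uses 93 of 107 (slack = 14); paper uses 62 of 62 (binding).
Since ink is not tight, its dual is 0.
From A_Bᵀ y = c: 4·y_press time + 2·y_paper = 14; 6·y_press time + 2·y_paper = 20.
Solving: y_press time = 3, y_paper = 1.
Shadow price of paper = 1.

1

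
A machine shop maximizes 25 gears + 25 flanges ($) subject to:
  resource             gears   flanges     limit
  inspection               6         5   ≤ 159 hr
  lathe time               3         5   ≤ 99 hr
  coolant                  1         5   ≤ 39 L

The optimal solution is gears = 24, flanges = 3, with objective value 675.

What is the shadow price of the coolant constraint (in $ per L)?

1

At the optimum: inspection uses 159 of 159 (binding); lathe time uses 87 of 99 (slack = 12); coolant uses 39 of 39 (binding).
Slack constraints have shadow price 0 (complementary slackness).
Dual feasibility on the basic columns requires 6·y_inspection + 1·y_coolant = 25, 5·y_inspection + 5·y_coolant = 25.
→ y_inspection = 4 and y_coolant = 1.
Shadow price of coolant = 1.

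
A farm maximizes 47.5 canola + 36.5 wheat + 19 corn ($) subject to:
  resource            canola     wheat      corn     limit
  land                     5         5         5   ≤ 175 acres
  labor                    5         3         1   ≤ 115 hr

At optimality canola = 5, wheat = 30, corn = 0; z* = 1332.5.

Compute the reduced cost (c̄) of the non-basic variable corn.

Check each constraint at x*: land 175/175 (tight); labor 115/115 (tight).
The binding rows give the dual system: 5·y_land + 5·y_labor = 47.5 and 5·y_land + 3·y_labor = 36.5.
This yields shadow prices y_land = 4, y_labor = 5.5.
Reduced cost of corn: c₃ − yᵀa₃ = 19 − (4·5 + 5.5·1) = 19 − 25.5 = -6.5.

-6.5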